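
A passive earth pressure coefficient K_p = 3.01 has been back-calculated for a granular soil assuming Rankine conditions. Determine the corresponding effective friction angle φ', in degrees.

30.1°

K_p = (1+sin φ)/(1−sin φ) ⇒ sin φ = (K_p − 1)/(K_p + 1) = 0.5012.
φ = arcsin(0.5012) = 30.08°.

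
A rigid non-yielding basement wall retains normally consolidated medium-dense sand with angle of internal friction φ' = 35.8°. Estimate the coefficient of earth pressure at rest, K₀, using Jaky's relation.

K₀ = 1 − sin φ' = 1 − sin 35.8° = 0.4150.

0.415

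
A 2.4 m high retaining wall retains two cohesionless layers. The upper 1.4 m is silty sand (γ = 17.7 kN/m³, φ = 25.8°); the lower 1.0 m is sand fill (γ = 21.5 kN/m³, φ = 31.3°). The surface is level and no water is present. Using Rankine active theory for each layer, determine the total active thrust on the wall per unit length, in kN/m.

K_a1 = tan²(45°−25.8°/2) = 0.3935; K_a2 = tan²(45°−31.3°/2) = 0.3162.
Layer 1: σ at base = K_a1 γ₁ h₁ = 9.751 kPa; P₁ = ½×9.751×1.4 = 6.826.
Layer 2: σ_v at top = γ₁h₁ = 24.78; σ_h top = K_a2×24.78 = 7.836; σ_h base = K_a2×(24.78+21.5×1.0) = 14.63.
P₂ = ½(7.836+14.63)×1.0 = 11.23. Total P_a = 6.826+11.23 = 18.06 kN/m.

18.1 kN/m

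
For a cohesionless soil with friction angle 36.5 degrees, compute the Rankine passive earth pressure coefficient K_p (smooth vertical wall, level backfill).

3.94

K_p = (1 + sin φ)/(1 − sin φ) = tan²(45° + 36.5°/2) = 3.936.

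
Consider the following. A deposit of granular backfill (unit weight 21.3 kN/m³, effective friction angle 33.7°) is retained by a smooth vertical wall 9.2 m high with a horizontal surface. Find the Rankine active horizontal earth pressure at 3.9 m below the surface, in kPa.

K_a = (1 − sin φ)/(1 + sin φ) = 0.2863.
σ_h = K_a γ z = 0.2863 × 21.3 × 3.9 = 23.78 kPa.

23.8 kPa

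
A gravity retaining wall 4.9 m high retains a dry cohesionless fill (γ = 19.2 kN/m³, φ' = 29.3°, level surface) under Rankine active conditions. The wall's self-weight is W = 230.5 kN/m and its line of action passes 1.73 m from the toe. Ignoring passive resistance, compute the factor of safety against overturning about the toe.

3.09

K_a = tan²(45° − 29.3°/2) = 0.3428.
P_a = ½K_aγH² = 0.5×0.3428×19.2×4.9² = 79.02 kN/m, acting at H/3 = 1.633 m above the base.
Overturning moment M_o = P_a × H/3 = 79.02 × 1.633 = 129.1.
Resisting moment M_r = W × 1.73 = 230.5 × 1.73 = 398.8.
FS_overturning = M_r/M_o = 398.8/129.1 = 3.090.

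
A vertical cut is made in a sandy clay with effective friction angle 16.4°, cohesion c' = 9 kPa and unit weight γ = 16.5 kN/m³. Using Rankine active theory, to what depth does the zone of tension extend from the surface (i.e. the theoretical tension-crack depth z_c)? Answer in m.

1.46 m

K_a = tan²(45° − 16.4°/2) = 0.5596; √K_a = 0.7481.
The active pressure is zero where K_a γ z = 2c√K_a, so z_c = 2c/(γ√K_a) = 2×9/(16.5×0.7481) = 1.458 m.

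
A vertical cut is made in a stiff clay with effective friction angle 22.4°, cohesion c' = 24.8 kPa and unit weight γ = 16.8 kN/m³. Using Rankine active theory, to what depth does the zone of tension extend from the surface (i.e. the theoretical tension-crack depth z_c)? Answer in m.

K_a = tan²(45° − 22.4°/2) = 0.4482; √K_a = 0.6694.
The active pressure is zero where K_a γ z = 2c√K_a, so z_c = 2c/(γ√K_a) = 2×24.8/(16.8×0.6694) = 4.410 m.

4.41 m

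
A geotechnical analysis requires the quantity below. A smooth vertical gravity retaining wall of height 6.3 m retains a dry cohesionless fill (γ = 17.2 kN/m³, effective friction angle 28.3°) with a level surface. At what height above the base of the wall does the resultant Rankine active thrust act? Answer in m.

2.10 m

K_a = 0.3568.
The pressure distribution is triangular, so the resultant acts at H/3 above the base = 6.3/3 = 2.100 m.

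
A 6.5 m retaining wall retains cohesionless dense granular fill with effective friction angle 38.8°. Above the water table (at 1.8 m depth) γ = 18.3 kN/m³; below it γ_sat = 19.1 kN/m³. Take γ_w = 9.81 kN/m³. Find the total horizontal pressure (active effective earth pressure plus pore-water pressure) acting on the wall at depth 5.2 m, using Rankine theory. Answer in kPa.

48.2 kPa

K_a = (1 − sin φ)/(1 + sin φ) = 0.2296.
γ' = 19.1 − 9.81 = 9.290 kN/m³.
Effective vertical stress at 5.2 m: σ'_v = 18.3×1.8 + 9.290×3.40 = 64.53 kPa.
σ'_h = K_a σ'_v = 0.2296 × 64.53 = 14.81 kPa; u = γ_w × 3.40 = 33.35 kPa.
Total σ_h = 14.81 + 33.35 = 48.17 kPa.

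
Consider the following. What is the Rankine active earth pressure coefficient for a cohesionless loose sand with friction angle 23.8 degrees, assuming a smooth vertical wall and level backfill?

K_a = (1 − sin φ)/(1 + sin φ) = (1 − sin 23.8°)/(1 + sin 23.8°) = 0.4250.

0.425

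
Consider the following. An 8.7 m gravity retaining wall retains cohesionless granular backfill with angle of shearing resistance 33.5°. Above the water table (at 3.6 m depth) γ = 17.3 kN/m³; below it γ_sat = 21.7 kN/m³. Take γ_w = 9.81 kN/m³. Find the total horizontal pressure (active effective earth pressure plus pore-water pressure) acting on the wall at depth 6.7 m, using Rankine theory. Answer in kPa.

K_a = (1 − sin φ)/(1 + sin φ) = 0.2887.
γ' = 21.7 − 9.81 = 11.89 kN/m³.
Effective vertical stress at 6.7 m: σ'_v = 17.3×3.6 + 11.89×3.10 = 99.14 kPa.
σ'_h = K_a σ'_v = 0.2887 × 99.14 = 28.62 kPa; u = γ_w × 3.10 = 30.41 kPa.
Total σ_h = 28.62 + 30.41 = 59.03 kPa.

59.0 kPa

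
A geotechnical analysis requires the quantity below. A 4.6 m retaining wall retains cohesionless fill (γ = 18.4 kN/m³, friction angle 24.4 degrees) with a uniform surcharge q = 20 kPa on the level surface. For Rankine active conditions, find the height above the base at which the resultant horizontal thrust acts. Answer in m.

K_a = 0.4153.
Triangular part P₁ = ½K_aγH² = 80.85 at H/3 = 1.533 m; rectangular part P₂ = K_a q H = 38.21 at H/2 = 2.300 m.
ȳ = (P₁·1.533 + P₂·2.300)/(P₁+P₂) = 1.779 m.

1.78 m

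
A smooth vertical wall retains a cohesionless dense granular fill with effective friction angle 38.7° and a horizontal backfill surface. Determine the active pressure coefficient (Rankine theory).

K_a = tan²(45° − φ/2) = tan²(25.65°) = 0.2306.

0.231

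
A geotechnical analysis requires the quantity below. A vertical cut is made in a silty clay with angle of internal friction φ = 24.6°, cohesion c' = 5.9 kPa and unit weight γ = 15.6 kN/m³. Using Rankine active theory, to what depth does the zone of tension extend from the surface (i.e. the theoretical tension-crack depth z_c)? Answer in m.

K_a = tan²(45° − 24.6°/2) = 0.4121; √K_a = 0.6420.
The active pressure is zero where K_a γ z = 2c√K_a, so z_c = 2c/(γ√K_a) = 2×5.9/(15.6×0.6420) = 1.178 m.

1.18 m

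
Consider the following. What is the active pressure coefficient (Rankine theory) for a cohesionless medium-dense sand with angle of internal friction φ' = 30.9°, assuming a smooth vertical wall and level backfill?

K_a = (1 − sin φ)/(1 + sin φ) = (1 − sin 30.9°)/(1 + sin 30.9°) = 0.3214.

0.321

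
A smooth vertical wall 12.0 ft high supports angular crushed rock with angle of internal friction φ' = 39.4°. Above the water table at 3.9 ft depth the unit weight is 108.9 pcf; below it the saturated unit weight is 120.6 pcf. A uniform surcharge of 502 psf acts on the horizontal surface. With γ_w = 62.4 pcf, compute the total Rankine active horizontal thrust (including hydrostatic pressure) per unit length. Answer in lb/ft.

4770 lb/ft

K_a = tan²(45° − φ/2) = 0.2234.
γ' = 120.6 − 62.4 = 58.20 pcf. h₂ = H − d_w = 8.1 ft.
σ'_h: at surface K_a·q = 112.2; at WT K_a(q+γd_w) = 207.1; at base K_a(q+γd_w+γ'h₂) = 312.4 psf.
P₁ = ½(112.2+207.1)×3.9 = 622.5; P₂ = ½(207.1+312.4)×8.1 = 2104; P_w = ½γ_w h₂² = 2047.
Total = 622.5+2104+2047 = 4773 lb/ft.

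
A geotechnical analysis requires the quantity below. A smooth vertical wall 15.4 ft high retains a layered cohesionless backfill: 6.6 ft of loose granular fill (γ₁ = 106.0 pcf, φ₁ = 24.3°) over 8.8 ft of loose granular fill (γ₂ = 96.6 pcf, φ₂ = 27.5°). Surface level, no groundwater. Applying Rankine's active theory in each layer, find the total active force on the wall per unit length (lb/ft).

4610 lb/ft

K_a1 = tan²(45°−24.3°/2) = 0.4169; K_a2 = tan²(45°−27.5°/2) = 0.3682.
Layer 1: σ at base = K_a1 γ₁ h₁ = 291.7 psf; P₁ = ½×291.7×6.6 = 962.5.
Layer 2: σ_v at top = γ₁h₁ = 699.6; σ_h top = K_a2×699.6 = 257.6; σ_h base = K_a2×(699.6+96.6×8.8) = 570.6.
P₂ = ½(257.6+570.6)×8.8 = 3644. Total P_a = 962.5+3644 = 4607 lb/ft.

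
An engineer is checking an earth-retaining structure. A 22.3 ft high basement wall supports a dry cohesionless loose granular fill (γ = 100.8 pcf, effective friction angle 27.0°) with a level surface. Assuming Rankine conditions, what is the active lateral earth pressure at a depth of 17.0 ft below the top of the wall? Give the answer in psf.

K_a = (1 − sin φ)/(1 + sin φ) = 0.3755.
σ_h = K_a γ z = 0.3755 × 100.8 × 17.0 = 643.5 psf.

643 psf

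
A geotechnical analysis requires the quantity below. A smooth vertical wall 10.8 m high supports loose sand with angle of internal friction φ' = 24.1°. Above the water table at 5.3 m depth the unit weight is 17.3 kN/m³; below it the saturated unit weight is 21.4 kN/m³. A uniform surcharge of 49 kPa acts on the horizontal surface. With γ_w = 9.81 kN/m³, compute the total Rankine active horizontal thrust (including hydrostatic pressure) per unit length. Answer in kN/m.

758 kN/m

K_a = tan²(45° − φ/2) = 0.4201.
γ' = 21.4 − 9.81 = 11.59 kN/m³. h₂ = H − d_w = 5.5 m.
σ'_h: at surface K_a·q = 20.59; at WT K_a(q+γd_w) = 59.11; at base K_a(q+γd_w+γ'h₂) = 85.89 kPa.
P₁ = ½(20.59+59.11)×5.3 = 211.2; P₂ = ½(59.11+85.89)×5.5 = 398.7; P_w = ½γ_w h₂² = 148.4.
Total = 211.2+398.7+148.4 = 758.3 kN/m.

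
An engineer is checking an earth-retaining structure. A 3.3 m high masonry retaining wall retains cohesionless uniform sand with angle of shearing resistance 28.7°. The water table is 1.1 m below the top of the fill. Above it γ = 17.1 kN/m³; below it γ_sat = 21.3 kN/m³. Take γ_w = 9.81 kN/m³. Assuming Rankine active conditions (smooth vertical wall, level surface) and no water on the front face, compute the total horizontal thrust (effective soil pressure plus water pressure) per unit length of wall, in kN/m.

51.7 kN/m

K_a = tan²(45° − φ/2) = 0.3511.
γ' = 21.3 − 9.81 = 11.49 kN/m³. Depth below WT = 2.2 m.
σ'_h at WT = K_a γ d_w = 6.605 kPa; at base = 6.605 + K_a γ' × 2.2 = 15.48 kPa.
P₁ (0–1.1 m) = ½×6.605×1.1 = 3.633. P₂ (1.1–3.3 m) = ½(6.605+15.48)×2.2 = 24.30.
P_w = ½ γ_w h₂² = 0.5×9.81×2.2² = 23.74. Total = 3.633+24.30+23.74 = 51.67 kN/m.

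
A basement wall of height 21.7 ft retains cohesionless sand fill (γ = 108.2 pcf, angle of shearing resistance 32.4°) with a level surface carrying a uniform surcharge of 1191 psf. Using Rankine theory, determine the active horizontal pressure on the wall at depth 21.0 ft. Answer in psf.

1050 psf

K_a = (1 − sin φ)/(1 + sin φ) = 0.3022.
σ_v = γz + q = 108.2 × 21.0 + 1191 = 3463 psf.
σ_h = K_a σ_v = 0.3022 × 3463 = 1047 psf.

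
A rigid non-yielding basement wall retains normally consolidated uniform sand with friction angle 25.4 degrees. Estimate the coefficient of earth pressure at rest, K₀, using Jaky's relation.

0.571

K₀ = 1 − sin φ' = 1 − sin 25.4° = 0.5711.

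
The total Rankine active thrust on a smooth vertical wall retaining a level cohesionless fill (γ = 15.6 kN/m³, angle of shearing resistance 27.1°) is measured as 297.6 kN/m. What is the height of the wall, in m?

10.1 m

K_a = 0.3741. P_a = ½ K_a γ H² ⇒ H = √(2P_a/(K_a γ)).
H = √(2×297.6/(0.3741×15.6)) = 10.10 m.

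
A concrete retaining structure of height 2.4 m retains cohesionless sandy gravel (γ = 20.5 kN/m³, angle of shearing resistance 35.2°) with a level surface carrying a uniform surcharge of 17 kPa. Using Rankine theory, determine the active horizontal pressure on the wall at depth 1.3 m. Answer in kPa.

K_a = (1 − sin φ)/(1 + sin φ) = 0.2687.
σ_v = γz + q = 20.5 × 1.3 + 17 = 43.65 kPa.
σ_h = K_a σ_v = 0.2687 × 43.65 = 11.73 kPa.

11.7 kPa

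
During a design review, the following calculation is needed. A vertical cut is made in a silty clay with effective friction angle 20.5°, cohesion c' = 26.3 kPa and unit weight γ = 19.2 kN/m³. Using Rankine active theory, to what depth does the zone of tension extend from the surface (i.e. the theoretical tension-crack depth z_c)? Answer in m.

K_a = tan²(45° − 20.5°/2) = 0.4813; √K_a = 0.6937.
The active pressure is zero where K_a γ z = 2c√K_a, so z_c = 2c/(γ√K_a) = 2×26.3/(19.2×0.6937) = 3.949 m.

3.95 m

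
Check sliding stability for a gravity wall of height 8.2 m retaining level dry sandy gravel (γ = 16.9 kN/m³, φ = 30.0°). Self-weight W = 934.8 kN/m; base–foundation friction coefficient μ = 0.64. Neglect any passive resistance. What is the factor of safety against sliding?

K_a = tan²(45° − 30.0°/2) = 0.3333.
P_a = ½K_aγH² = 0.5×0.3333×16.9×8.2² = 189.4 kN/m, acting at H/3 = 2.733 m above the base.
FS_sliding = μW / P_a = 0.64×934.8 / 189.4 = 3.159.

3.16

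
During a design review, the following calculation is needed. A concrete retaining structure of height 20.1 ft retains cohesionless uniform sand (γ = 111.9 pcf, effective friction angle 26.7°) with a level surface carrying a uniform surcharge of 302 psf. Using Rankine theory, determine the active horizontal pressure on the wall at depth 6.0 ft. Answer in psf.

K_a = (1 − sin φ)/(1 + sin φ) = 0.3800.
σ_v = γz + q = 111.9 × 6.0 + 302 = 973.4 psf.
σ_h = K_a σ_v = 0.3800 × 973.4 = 369.9 psf.

370 psf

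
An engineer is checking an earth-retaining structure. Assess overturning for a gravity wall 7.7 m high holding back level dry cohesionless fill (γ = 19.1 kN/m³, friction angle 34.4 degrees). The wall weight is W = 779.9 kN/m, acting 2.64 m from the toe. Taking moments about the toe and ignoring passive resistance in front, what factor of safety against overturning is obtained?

K_a = tan²(45° − 34.4°/2) = 0.2780.
P_a = ½K_aγH² = 0.5×0.2780×19.1×7.7² = 157.4 kN/m, acting at H/3 = 2.567 m above the base.
Overturning moment M_o = P_a × H/3 = 157.4 × 2.567 = 404.0.
Resisting moment M_r = W × 2.64 = 779.9 × 2.64 = 2059.
FS_overturning = M_r/M_o = 2059/404.0 = 5.096.

5.10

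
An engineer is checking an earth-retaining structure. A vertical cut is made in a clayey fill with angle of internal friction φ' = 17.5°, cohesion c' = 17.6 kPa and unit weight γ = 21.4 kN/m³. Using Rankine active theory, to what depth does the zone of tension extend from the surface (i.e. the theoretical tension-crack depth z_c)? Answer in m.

K_a = tan²(45° − 17.5°/2) = 0.5376; √K_a = 0.7332.
The active pressure is zero where K_a γ z = 2c√K_a, so z_c = 2c/(γ√K_a) = 2×17.6/(21.4×0.7332) = 2.243 m.

2.24 m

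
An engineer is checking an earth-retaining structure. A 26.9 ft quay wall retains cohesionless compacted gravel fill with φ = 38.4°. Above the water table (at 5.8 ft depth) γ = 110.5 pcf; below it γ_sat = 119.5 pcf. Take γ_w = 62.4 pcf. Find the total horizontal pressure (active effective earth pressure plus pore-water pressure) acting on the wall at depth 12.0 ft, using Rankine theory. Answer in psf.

K_a = (1 − sin φ)/(1 + sin φ) = 0.2337.
γ' = 119.5 − 62.4 = 57.10 pcf.
Effective vertical stress at 12.0 ft: σ'_v = 110.5×5.8 + 57.10×6.20 = 994.9 psf.
σ'_h = K_a σ'_v = 0.2337 × 994.9 = 232.5 psf; u = γ_w × 6.20 = 386.9 psf.
Total σ_h = 232.5 + 386.9 = 619.4 psf.

619 psf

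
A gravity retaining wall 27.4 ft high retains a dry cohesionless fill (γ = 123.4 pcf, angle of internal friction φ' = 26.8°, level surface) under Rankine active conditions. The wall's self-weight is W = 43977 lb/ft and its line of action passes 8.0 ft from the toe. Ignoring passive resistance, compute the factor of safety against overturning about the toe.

K_a = tan²(45° − 26.8°/2) = 0.3785.
P_a = ½K_aγH² = 0.5×0.3785×123.4×27.4² = 17530 lb/ft, acting at H/3 = 9.133 ft above the base.
Overturning moment M_o = P_a × H/3 = 17530 × 9.133 = 160100.
Resisting moment M_r = W × 8.0 = 43977 × 8.0 = 351800.
FS_overturning = M_r/M_o = 351800/160100 = 2.197.

2.20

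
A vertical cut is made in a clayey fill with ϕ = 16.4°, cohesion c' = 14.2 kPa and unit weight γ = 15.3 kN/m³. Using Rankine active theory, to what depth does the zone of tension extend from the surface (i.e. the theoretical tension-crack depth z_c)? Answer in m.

2.48 m

K_a = tan²(45° − 16.4°/2) = 0.5596; √K_a = 0.7481.
The active pressure is zero where K_a γ z = 2c√K_a, so z_c = 2c/(γ√K_a) = 2×14.2/(15.3×0.7481) = 2.481 m.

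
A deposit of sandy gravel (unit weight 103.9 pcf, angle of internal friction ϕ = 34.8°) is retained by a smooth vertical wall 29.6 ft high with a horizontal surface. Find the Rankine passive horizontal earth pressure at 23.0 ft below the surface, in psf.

8740 psf

K_p = (1 + sin φ)/(1 − sin φ) = 3.659.
σ_h = K_p γ z = 3.659 × 103.9 × 23.0 = 8744 psf.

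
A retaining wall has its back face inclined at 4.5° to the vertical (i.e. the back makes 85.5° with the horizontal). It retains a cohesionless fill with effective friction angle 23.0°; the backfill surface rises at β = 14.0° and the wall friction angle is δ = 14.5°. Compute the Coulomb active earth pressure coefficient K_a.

0.550

K_a = sin²(α+φ) / [sin²α · sin(α−δ) · (1 + √{sin(φ+δ)sin(φ−β) / (sin(α−δ)sin(α+β))})²].
With α = 85.5°, φ = 23.0°, δ = 14.5°, β = 14.0°: K_a = 0.5496.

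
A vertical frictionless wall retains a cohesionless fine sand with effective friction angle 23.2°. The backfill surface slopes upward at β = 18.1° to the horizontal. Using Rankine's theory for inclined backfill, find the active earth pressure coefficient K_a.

K_a = cos β · (cos β − √(cos²β − cos²φ)) / (cos β + √(cos²β − cos²φ)).
cos β = 0.9505, cos φ = 0.9191, √(cos²β − cos²φ) = 0.2422.
K_a = 0.9505 × (0.9505 − 0.2422)/(0.9505 + 0.2422) = 0.5645.

0.564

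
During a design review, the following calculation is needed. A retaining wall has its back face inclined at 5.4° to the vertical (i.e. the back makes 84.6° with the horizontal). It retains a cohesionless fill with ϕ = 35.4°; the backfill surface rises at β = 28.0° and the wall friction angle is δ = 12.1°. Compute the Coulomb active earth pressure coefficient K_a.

K_a = sin²(α+φ) / [sin²α · sin(α−δ) · (1 + √{sin(φ+δ)sin(φ−β) / (sin(α−δ)sin(α+β))})²].
With α = 84.6°, φ = 35.4°, δ = 12.1°, β = 28.0°: K_a = 0.4496.

0.450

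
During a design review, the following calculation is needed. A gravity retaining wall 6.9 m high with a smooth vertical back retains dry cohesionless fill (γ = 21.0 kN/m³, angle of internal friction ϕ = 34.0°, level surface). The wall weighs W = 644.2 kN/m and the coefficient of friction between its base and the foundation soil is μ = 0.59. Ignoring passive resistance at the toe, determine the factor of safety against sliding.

2.69

K_a = tan²(45° − 34.0°/2) = 0.2827.
P_a = ½K_aγH² = 0.5×0.2827×21.0×6.9² = 141.3 kN/m, acting at H/3 = 2.300 m above the base.
FS_sliding = μW / P_a = 0.59×644.2 / 141.3 = 2.689.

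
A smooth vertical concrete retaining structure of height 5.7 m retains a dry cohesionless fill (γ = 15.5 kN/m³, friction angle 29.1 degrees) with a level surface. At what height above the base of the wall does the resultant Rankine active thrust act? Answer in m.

1.90 m

K_a = 0.3456.
The pressure distribution is triangular, so the resultant acts at H/3 above the base = 5.7/3 = 1.900 m.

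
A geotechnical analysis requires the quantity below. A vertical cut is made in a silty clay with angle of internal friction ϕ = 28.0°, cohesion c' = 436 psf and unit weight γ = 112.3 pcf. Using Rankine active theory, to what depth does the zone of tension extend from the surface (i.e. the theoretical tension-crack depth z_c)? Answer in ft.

K_a = tan²(45° − 28.0°/2) = 0.3610; √K_a = 0.6009.
The active pressure is zero where K_a γ z = 2c√K_a, so z_c = 2c/(γ√K_a) = 2×436/(112.3×0.6009) = 12.92 ft.

12.9 ft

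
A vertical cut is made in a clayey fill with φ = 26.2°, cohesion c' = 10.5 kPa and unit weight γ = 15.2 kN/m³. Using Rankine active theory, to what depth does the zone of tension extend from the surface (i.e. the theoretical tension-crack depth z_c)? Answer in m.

2.22 m

K_a = tan²(45° − 26.2°/2) = 0.3874; √K_a = 0.6224.
The active pressure is zero where K_a γ z = 2c√K_a, so z_c = 2c/(γ√K_a) = 2×10.5/(15.2×0.6224) = 2.220 m.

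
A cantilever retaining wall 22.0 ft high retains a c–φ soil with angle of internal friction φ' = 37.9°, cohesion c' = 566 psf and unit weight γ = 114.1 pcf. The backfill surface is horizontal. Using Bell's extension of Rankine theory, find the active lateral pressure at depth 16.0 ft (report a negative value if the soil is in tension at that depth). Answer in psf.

-117 psf

K_a = (1 − sin φ)/(1 + sin φ) = 0.2389.
σ_a = K_a γ z − 2c√K_a = 0.2389×114.1×16.0 − 2×566×0.4888 = -117.1 psf.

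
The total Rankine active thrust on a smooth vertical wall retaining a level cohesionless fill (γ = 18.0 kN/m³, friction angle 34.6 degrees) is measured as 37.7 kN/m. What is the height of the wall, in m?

K_a = 0.2756. P_a = ½ K_a γ H² ⇒ H = √(2P_a/(K_a γ)).
H = √(2×37.7/(0.2756×18.0)) = 3.898 m.

3.90 m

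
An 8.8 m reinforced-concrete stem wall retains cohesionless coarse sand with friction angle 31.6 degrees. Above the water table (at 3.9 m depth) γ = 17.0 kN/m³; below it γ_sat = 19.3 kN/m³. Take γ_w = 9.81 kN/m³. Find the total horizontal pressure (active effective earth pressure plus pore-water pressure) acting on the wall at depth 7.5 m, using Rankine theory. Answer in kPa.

K_a = (1 − sin φ)/(1 + sin φ) = 0.3123.
γ' = 19.3 − 9.81 = 9.490 kN/m³.
Effective vertical stress at 7.5 m: σ'_v = 17.0×3.9 + 9.490×3.60 = 100.5 kPa.
σ'_h = K_a σ'_v = 0.3123 × 100.5 = 31.38 kPa; u = γ_w × 3.60 = 35.32 kPa.
Total σ_h = 31.38 + 35.32 = 66.70 kPa.

66.7 kPa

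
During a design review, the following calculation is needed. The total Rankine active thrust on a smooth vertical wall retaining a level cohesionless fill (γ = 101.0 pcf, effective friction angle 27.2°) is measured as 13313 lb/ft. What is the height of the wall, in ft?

K_a = 0.3726. P_a = ½ K_a γ H² ⇒ H = √(2P_a/(K_a γ)).
H = √(2×13313/(0.3726×101.0)) = 26.60 ft.

26.6 ft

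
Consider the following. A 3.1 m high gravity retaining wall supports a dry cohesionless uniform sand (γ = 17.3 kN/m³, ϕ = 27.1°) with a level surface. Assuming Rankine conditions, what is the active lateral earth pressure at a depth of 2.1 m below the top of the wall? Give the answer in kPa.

13.6 kPa

K_a = (1 − sin φ)/(1 + sin φ) = 0.3741.
σ_h = K_a γ z = 0.3741 × 17.3 × 2.1 = 13.59 kPa.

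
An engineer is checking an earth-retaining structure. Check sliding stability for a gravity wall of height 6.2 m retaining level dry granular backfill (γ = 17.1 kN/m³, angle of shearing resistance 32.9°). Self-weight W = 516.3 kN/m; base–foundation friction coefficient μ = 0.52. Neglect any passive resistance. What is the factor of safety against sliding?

2.76

K_a = tan²(45° − 32.9°/2) = 0.2960.
P_a = ½K_aγH² = 0.5×0.2960×17.1×6.2² = 97.29 kN/m, acting at H/3 = 2.067 m above the base.
FS_sliding = μW / P_a = 0.52×516.3 / 97.29 = 2.759.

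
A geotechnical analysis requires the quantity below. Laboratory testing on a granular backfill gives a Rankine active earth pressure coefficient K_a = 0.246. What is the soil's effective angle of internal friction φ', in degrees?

K_a = tan²(45° − φ/2) ⇒ 45° − φ/2 = arctan(√0.246) = 26.38°.
φ = 2(45° − 26.38°) = 37.24°.

37.2°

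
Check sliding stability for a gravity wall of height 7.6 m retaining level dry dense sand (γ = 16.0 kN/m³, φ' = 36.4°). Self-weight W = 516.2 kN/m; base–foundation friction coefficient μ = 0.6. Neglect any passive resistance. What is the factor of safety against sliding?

2.63

K_a = tan²(45° − 36.4°/2) = 0.2552.
P_a = ½K_aγH² = 0.5×0.2552×16.0×7.6² = 117.9 kN/m, acting at H/3 = 2.533 m above the base.
FS_sliding = μW / P_a = 0.6×516.2 / 117.9 = 2.627.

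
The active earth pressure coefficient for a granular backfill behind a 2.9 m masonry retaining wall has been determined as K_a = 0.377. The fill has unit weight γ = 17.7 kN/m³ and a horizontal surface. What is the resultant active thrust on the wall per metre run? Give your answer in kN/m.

P = ½ K_a γ H² = 0.5 × 0.377 × 17.7 × 2.9² = 28.06 kN/m.

28.1 kN/m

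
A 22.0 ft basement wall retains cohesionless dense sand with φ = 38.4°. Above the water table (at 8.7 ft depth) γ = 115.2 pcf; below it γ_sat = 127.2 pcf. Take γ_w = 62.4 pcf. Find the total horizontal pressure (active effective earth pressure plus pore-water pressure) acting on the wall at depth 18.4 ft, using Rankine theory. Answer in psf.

986 psf

K_a = (1 − sin φ)/(1 + sin φ) = 0.2337.
γ' = 127.2 − 62.4 = 64.80 pcf.
Effective vertical stress at 18.4 ft: σ'_v = 115.2×8.7 + 64.80×9.70 = 1631 psf.
σ'_h = K_a σ'_v = 0.2337 × 1631 = 381.1 psf; u = γ_w × 9.70 = 605.3 psf.
Total σ_h = 381.1 + 605.3 = 986.4 psf.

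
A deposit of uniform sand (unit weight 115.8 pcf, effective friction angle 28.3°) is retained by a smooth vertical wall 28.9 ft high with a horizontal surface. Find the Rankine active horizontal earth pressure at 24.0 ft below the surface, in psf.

K_a = (1 − sin φ)/(1 + sin φ) = 0.3568.
σ_h = K_a γ z = 0.3568 × 115.8 × 24.0 = 991.5 psf.

992 psf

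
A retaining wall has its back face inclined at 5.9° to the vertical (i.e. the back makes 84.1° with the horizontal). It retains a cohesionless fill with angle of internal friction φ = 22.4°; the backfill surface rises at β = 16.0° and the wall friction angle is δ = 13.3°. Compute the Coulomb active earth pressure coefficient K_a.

K_a = sin²(α+φ) / [sin²α · sin(α−δ) · (1 + √{sin(φ+δ)sin(φ−β) / (sin(α−δ)sin(α+β))})²].
With α = 84.1°, φ = 22.4°, δ = 13.3°, β = 16.0°: K_a = 0.6153.

0.615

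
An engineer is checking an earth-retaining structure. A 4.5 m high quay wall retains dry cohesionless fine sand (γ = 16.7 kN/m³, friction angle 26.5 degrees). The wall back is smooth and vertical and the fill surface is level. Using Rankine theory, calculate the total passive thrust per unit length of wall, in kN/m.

442 kN/m

K_p = tan²(45° + φ/2) = 2.611.
P_p = ½ K_p γ H² = 0.5 × 2.611 × 16.7 × 4.5² = 441.6 kN/m.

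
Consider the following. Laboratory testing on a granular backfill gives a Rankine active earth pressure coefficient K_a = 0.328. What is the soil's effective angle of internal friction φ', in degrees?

K_a = tan²(45° − φ/2) ⇒ 45° − φ/2 = arctan(√0.328) = 29.80°.
φ = 2(45° − 29.80°) = 30.40°.

30.4°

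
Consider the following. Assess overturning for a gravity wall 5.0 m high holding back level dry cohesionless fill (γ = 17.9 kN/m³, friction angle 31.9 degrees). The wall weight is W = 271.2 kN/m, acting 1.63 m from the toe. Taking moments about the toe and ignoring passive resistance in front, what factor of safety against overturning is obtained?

3.84

K_a = tan²(45° − 31.9°/2) = 0.3085.
P_a = ½K_aγH² = 0.5×0.3085×17.9×5.0² = 69.03 kN/m, acting at H/3 = 1.667 m above the base.
Overturning moment M_o = P_a × H/3 = 69.03 × 1.667 = 115.1.
Resisting moment M_r = W × 1.63 = 271.2 × 1.63 = 442.1.
FS_overturning = M_r/M_o = 442.1/115.1 = 3.842.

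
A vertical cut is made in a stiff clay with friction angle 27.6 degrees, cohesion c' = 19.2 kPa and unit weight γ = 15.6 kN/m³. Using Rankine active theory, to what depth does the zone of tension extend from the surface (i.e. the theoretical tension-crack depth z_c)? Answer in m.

4.06 m

K_a = tan²(45° − 27.6°/2) = 0.3668; √K_a = 0.6056.
The active pressure is zero where K_a γ z = 2c√K_a, so z_c = 2c/(γ√K_a) = 2×19.2/(15.6×0.6056) = 4.064 m.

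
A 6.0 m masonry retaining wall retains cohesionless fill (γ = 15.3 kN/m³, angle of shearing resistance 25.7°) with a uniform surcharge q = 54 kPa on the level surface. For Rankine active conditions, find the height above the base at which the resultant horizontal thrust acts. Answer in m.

K_a = 0.3950.
Triangular part P₁ = ½K_aγH² = 108.8 at H/3 = 2.000 m; rectangular part P₂ = K_a q H = 128.0 at H/2 = 3.000 m.
ȳ = (P₁·2.000 + P₂·3.000)/(P₁+P₂) = 2.541 m.

2.54 m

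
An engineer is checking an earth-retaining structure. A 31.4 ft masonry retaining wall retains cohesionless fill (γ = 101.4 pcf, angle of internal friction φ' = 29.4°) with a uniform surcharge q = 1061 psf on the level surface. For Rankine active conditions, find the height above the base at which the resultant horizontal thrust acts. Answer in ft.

12.6 ft

K_a = 0.3415.
Triangular part P₁ = ½K_aγH² = 17070 at H/3 = 10.47 ft; rectangular part P₂ = K_a q H = 11380 at H/2 = 15.70 ft.
ȳ = (P₁·10.47 + P₂·15.70)/(P₁+P₂) = 12.56 ft.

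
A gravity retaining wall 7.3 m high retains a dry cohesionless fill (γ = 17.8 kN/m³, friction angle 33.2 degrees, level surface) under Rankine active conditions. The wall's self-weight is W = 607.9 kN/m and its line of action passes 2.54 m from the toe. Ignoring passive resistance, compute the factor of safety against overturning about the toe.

4.58

K_a = tan²(45° − 33.2°/2) = 0.2924.
P_a = ½K_aγH² = 0.5×0.2924×17.8×7.3² = 138.7 kN/m, acting at H/3 = 2.433 m above the base.
Overturning moment M_o = P_a × H/3 = 138.7 × 2.433 = 337.4.
Resisting moment M_r = W × 2.54 = 607.9 × 2.54 = 1544.
FS_overturning = M_r/M_o = 1544/337.4 = 4.576.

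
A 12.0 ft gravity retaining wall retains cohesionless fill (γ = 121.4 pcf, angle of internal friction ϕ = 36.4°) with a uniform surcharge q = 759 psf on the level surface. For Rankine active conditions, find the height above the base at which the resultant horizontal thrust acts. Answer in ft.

5.02 ft

K_a = 0.2552.
Triangular part P₁ = ½K_aγH² = 2230 at H/3 = 4.000 ft; rectangular part P₂ = K_a q H = 2324 at H/2 = 6.000 ft.
ȳ = (P₁·4.000 + P₂·6.000)/(P₁+P₂) = 5.021 ft.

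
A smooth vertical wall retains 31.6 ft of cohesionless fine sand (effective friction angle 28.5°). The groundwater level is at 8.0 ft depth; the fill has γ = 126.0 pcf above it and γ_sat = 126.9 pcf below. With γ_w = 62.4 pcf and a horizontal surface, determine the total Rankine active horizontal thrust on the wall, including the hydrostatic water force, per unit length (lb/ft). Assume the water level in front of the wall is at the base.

K_a = tan²(45° − φ/2) = 0.3540.
γ' = 126.9 − 62.4 = 64.50 pcf. Depth below WT = 23.6 ft.
σ'_h at WT = K_a γ d_w = 356.8 psf; at base = 356.8 + K_a γ' × 23.6 = 895.6 psf.
P₁ (0–8.0 ft) = ½×356.8×8.0 = 1427. P₂ (8.0–31.6 ft) = ½(356.8+895.6)×23.6 = 14780.
P_w = ½ γ_w h₂² = 0.5×62.4×23.6² = 17380. Total = 1427+14780+17380 = 33580 lb/ft.

33600 lb/ft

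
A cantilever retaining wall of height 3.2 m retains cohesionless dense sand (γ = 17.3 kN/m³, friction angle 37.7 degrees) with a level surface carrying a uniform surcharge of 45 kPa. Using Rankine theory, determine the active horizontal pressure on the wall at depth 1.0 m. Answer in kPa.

15.0 kPa

K_a = (1 − sin φ)/(1 + sin φ) = 0.2411.
σ_v = γz + q = 17.3 × 1.0 + 45 = 62.30 kPa.
σ_h = K_a σ_v = 0.2411 × 62.30 = 15.02 kPa.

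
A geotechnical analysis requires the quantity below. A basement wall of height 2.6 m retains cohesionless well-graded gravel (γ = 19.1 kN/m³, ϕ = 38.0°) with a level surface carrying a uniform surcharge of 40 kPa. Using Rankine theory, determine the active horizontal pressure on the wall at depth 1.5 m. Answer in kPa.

K_a = (1 − sin φ)/(1 + sin φ) = 0.2379.
σ_v = γz + q = 19.1 × 1.5 + 40 = 68.65 kPa.
σ_h = K_a σ_v = 0.2379 × 68.65 = 16.33 kPa.

16.3 kPa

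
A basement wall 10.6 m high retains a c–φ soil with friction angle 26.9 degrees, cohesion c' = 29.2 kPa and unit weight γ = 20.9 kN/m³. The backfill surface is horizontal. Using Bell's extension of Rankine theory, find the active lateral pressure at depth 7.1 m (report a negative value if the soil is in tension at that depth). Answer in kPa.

20.1 kPa

K_a = (1 − sin φ)/(1 + sin φ) = 0.3770.
σ_a = K_a γ z − 2c√K_a = 0.3770×20.9×7.1 − 2×29.2×0.6140 = 20.09 kPa.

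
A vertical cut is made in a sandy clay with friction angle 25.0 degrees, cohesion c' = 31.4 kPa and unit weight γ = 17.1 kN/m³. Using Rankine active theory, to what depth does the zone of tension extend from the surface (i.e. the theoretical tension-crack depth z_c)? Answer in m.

K_a = tan²(45° − 25.0°/2) = 0.4059; √K_a = 0.6371.
The active pressure is zero where K_a γ z = 2c√K_a, so z_c = 2c/(γ√K_a) = 2×31.4/(17.1×0.6371) = 5.765 m.

5.76 m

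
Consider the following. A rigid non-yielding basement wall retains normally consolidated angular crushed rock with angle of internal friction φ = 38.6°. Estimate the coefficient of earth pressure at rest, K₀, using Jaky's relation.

0.376

K₀ = 1 − sin φ' = 1 − sin 38.6° = 0.3761.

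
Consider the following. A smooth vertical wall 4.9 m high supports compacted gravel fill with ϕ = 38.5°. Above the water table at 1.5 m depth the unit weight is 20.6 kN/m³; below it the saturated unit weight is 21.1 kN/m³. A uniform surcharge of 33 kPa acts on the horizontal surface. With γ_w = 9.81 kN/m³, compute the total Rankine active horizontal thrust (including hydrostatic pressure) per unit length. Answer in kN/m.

139 kN/m

K_a = tan²(45° − φ/2) = 0.2327.
γ' = 21.1 − 9.81 = 11.29 kN/m³. h₂ = H − d_w = 3.4 m.
σ'_h: at surface K_a·q = 7.678; at WT K_a(q+γd_w) = 14.87; at base K_a(q+γd_w+γ'h₂) = 23.80 kPa.
P₁ = ½(7.678+14.87)×1.5 = 16.91; P₂ = ½(14.87+23.80)×3.4 = 65.73; P_w = ½γ_w h₂² = 56.70.
Total = 16.91+65.73+56.70 = 139.3 kN/m.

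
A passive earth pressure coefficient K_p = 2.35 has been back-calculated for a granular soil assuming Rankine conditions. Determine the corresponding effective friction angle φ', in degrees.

K_p = (1+sin φ)/(1−sin φ) ⇒ sin φ = (K_p − 1)/(K_p + 1) = 0.4030.
φ = arcsin(0.4030) = 23.76°.

23.8°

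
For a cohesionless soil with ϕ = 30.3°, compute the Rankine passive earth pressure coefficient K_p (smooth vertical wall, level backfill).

K_p = (1 + sin φ)/(1 − sin φ) = tan²(45° + 30.3°/2) = 3.037.

3.04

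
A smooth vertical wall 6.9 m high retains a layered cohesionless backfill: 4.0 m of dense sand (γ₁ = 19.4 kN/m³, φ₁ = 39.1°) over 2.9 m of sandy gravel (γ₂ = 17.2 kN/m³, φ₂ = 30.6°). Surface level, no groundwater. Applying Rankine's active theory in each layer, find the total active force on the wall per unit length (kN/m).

132 kN/m

K_a1 = tan²(45°−39.1°/2) = 0.2265; K_a2 = tan²(45°−30.6°/2) = 0.3253.
Layer 1: σ at base = K_a1 γ₁ h₁ = 17.58 kPa; P₁ = ½×17.58×4.0 = 35.15.
Layer 2: σ_v at top = γ₁h₁ = 77.60; σ_h top = K_a2×77.60 = 25.25; σ_h base = K_a2×(77.60+17.2×2.9) = 41.47.
P₂ = ½(25.25+41.47)×2.9 = 96.75. Total P_a = 35.15+96.75 = 131.9 kN/m.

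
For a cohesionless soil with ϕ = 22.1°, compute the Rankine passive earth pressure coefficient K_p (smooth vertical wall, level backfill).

2.21

K_p = (1 + sin φ)/(1 − sin φ) = tan²(45° + 22.1°/2) = 2.206.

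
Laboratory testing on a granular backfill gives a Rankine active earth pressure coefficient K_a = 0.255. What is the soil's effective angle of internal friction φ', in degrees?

36.4°

K_a = tan²(45° − φ/2) ⇒ 45° − φ/2 = arctan(√0.255) = 26.79°.
φ = 2(45° − 26.79°) = 36.41°.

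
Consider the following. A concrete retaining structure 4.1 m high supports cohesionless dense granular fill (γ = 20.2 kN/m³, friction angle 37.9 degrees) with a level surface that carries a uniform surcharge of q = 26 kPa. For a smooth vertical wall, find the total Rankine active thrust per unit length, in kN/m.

66.0 kN/m

K_a = tan²(45° − φ/2) = 0.2389.
Soil triangle: ½ K_a γ H² = 0.5×0.2389×20.2×4.1² = 40.57 kN/m.
Surcharge rectangle: K_a q H = 0.2389×26×4.1 = 25.47 kN/m.
Total = 40.57 + 25.47 = 66.04 kN/m.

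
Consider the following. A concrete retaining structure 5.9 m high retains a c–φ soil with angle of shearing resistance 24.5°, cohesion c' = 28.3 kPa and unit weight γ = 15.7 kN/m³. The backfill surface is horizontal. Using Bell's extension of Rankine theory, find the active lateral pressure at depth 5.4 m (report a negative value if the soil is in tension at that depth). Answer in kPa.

-1.33 kPa

K_a = (1 − sin φ)/(1 + sin φ) = 0.4137.
σ_a = K_a γ z − 2c√K_a = 0.4137×15.7×5.4 − 2×28.3×0.6432 = -1.330 kPa.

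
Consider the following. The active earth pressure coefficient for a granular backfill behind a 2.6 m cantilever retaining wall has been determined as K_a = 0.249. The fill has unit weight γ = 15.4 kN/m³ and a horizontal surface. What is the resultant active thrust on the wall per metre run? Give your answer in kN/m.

13.0 kN/m

P = ½ K_a γ H² = 0.5 × 0.249 × 15.4 × 2.6² = 12.96 kN/m.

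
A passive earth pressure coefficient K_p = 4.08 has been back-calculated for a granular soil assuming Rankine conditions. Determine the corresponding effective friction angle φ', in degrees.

K_p = (1+sin φ)/(1−sin φ) ⇒ sin φ = (K_p − 1)/(K_p + 1) = 0.6063.
φ = arcsin(0.6063) = 37.32°.

37.3°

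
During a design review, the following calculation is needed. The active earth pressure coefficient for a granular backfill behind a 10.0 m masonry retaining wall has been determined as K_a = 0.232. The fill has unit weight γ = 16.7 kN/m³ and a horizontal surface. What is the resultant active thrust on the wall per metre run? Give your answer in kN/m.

P = ½ K_a γ H² = 0.5 × 0.232 × 16.7 × 10.0² = 193.7 kN/m.

194 kN/m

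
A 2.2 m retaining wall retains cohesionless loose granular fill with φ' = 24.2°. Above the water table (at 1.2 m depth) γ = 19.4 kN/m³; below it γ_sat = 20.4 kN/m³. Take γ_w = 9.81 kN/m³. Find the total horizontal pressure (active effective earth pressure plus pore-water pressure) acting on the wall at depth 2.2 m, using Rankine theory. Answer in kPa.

K_a = (1 − sin φ)/(1 + sin φ) = 0.4185.
γ' = 20.4 − 9.81 = 10.59 kN/m³.
Effective vertical stress at 2.2 m: σ'_v = 19.4×1.2 + 10.59×1.00 = 33.87 kPa.
σ'_h = K_a σ'_v = 0.4185 × 33.87 = 14.18 kPa; u = γ_w × 1.00 = 9.810 kPa.
Total σ_h = 14.18 + 9.810 = 23.99 kPa.

24.0 kPa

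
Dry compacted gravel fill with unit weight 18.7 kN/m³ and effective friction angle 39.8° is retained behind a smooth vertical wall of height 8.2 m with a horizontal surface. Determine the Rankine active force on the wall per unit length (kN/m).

K_a = tan²(45° − φ/2) = 0.2194.
P_a = ½ K_a γ H² = 0.5 × 0.2194 × 18.7 × 8.2² = 138.0 kN/m.

138 kN/m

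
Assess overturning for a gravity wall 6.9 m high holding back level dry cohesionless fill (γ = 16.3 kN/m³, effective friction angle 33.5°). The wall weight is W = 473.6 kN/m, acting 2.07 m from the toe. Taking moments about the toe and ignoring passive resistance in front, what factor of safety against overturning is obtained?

K_a = tan²(45° − 33.5°/2) = 0.2887.
P_a = ½K_aγH² = 0.5×0.2887×16.3×6.9² = 112.0 kN/m, acting at H/3 = 2.300 m above the base.
Overturning moment M_o = P_a × H/3 = 112.0 × 2.300 = 257.7.
Resisting moment M_r = W × 2.07 = 473.6 × 2.07 = 980.4.
FS_overturning = M_r/M_o = 980.4/257.7 = 3.805.

3.80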